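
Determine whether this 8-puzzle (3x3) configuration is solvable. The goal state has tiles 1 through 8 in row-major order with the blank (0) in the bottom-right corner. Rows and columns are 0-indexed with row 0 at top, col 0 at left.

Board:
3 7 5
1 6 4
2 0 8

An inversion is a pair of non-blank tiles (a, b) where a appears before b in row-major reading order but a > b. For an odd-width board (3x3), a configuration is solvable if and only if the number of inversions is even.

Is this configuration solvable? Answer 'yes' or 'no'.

Inversions (pairs i<j in row-major order where tile[i] > tile[j] > 0): 13
13 is odd, so the puzzle is not solvable.

Answer: no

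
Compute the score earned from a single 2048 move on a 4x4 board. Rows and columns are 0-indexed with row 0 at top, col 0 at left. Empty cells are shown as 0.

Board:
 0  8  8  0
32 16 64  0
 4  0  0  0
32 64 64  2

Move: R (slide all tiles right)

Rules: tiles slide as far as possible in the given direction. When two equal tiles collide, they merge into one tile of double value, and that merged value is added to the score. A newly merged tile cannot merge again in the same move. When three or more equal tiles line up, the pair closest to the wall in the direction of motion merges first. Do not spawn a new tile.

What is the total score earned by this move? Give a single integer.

Answer: 144

Derivation:
Slide right:
row 0: [0, 8, 8, 0] -> [0, 0, 0, 16]  score +16 (running 16)
row 1: [32, 16, 64, 0] -> [0, 32, 16, 64]  score +0 (running 16)
row 2: [4, 0, 0, 0] -> [0, 0, 0, 4]  score +0 (running 16)
row 3: [32, 64, 64, 2] -> [0, 32, 128, 2]  score +128 (running 144)
Board after move:
  0   0   0  16
  0  32  16  64
  0   0   0   4
  0  32 128   2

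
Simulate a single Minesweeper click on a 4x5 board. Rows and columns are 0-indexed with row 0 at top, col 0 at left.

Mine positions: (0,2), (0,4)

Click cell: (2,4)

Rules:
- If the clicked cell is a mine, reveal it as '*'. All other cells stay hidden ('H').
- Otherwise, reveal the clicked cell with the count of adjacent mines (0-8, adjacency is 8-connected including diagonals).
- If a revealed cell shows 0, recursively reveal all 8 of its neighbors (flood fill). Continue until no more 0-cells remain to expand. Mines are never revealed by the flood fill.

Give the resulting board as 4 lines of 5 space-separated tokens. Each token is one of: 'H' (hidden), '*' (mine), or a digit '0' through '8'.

0 1 H H H
0 1 1 2 1
0 0 0 0 0
0 0 0 0 0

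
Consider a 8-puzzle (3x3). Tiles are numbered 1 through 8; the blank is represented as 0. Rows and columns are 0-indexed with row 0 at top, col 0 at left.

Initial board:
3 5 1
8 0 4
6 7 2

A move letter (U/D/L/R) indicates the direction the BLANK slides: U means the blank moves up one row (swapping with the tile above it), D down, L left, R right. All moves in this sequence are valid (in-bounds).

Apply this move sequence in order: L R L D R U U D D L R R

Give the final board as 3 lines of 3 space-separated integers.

After move 1 (L):
3 5 1
0 8 4
6 7 2

After move 2 (R):
3 5 1
8 0 4
6 7 2

After move 3 (L):
3 5 1
0 8 4
6 7 2

After move 4 (D):
3 5 1
6 8 4
0 7 2

After move 5 (R):
3 5 1
6 8 4
7 0 2

After move 6 (U):
3 5 1
6 0 4
7 8 2

After move 7 (U):
3 0 1
6 5 4
7 8 2

After move 8 (D):
3 5 1
6 0 4
7 8 2

After move 9 (D):
3 5 1
6 8 4
7 0 2

After move 10 (L):
3 5 1
6 8 4
0 7 2

After move 11 (R):
3 5 1
6 8 4
7 0 2

After move 12 (R):
3 5 1
6 8 4
7 2 0

Answer: 3 5 1
6 8 4
7 2 0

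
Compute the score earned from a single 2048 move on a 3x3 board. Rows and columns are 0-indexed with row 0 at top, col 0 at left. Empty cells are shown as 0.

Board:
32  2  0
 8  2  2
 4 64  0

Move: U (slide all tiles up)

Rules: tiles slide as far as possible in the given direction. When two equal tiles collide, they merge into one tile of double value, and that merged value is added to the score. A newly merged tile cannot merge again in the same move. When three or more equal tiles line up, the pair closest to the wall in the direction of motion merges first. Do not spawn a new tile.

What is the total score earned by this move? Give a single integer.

Answer: 4

Derivation:
Slide up:
col 0: [32, 8, 4] -> [32, 8, 4]  score +0 (running 0)
col 1: [2, 2, 64] -> [4, 64, 0]  score +4 (running 4)
col 2: [0, 2, 0] -> [2, 0, 0]  score +0 (running 4)
Board after move:
32  4  2
 8 64  0
 4  0  0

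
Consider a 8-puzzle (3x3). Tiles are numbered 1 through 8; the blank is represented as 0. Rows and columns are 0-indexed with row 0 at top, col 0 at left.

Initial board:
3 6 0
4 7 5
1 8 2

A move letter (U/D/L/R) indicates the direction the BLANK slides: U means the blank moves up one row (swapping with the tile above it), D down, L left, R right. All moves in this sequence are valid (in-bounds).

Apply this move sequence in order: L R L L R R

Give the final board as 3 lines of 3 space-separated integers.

Answer: 3 6 0
4 7 5
1 8 2

Derivation:
After move 1 (L):
3 0 6
4 7 5
1 8 2

After move 2 (R):
3 6 0
4 7 5
1 8 2

After move 3 (L):
3 0 6
4 7 5
1 8 2

After move 4 (L):
0 3 6
4 7 5
1 8 2

After move 5 (R):
3 0 6
4 7 5
1 8 2

After move 6 (R):
3 6 0
4 7 5
1 8 2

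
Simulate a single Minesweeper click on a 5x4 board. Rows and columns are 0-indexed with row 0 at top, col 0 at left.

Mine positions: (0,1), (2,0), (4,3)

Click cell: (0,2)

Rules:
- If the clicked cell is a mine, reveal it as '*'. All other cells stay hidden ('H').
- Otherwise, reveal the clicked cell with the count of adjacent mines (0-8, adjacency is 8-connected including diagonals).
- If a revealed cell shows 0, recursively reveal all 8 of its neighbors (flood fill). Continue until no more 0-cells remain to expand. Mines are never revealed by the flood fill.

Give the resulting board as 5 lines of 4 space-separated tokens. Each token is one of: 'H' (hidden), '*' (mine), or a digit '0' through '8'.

H H 1 H
H H H H
H H H H
H H H H
H H H H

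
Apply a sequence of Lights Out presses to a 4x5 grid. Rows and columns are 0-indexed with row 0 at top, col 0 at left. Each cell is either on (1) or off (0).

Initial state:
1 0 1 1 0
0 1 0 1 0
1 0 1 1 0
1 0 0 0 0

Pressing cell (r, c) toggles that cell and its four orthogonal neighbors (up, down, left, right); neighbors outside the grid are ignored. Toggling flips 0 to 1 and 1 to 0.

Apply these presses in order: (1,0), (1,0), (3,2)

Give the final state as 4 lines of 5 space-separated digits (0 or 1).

Answer: 1 0 1 1 0
0 1 0 1 0
1 0 0 1 0
1 1 1 1 0

Derivation:
After press 1 at (1,0):
0 0 1 1 0
1 0 0 1 0
0 0 1 1 0
1 0 0 0 0

After press 2 at (1,0):
1 0 1 1 0
0 1 0 1 0
1 0 1 1 0
1 0 0 0 0

After press 3 at (3,2):
1 0 1 1 0
0 1 0 1 0
1 0 0 1 0
1 1 1 1 0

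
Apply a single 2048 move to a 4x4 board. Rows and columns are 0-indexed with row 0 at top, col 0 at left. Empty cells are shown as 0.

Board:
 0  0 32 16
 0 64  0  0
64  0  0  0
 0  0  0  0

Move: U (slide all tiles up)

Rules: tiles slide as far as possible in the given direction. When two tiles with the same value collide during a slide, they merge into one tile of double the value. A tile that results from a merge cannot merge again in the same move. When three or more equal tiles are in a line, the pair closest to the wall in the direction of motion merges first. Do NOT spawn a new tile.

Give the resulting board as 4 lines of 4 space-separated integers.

Slide up:
col 0: [0, 0, 64, 0] -> [64, 0, 0, 0]
col 1: [0, 64, 0, 0] -> [64, 0, 0, 0]
col 2: [32, 0, 0, 0] -> [32, 0, 0, 0]
col 3: [16, 0, 0, 0] -> [16, 0, 0, 0]

Answer: 64 64 32 16
 0  0  0  0
 0  0  0  0
 0  0  0  0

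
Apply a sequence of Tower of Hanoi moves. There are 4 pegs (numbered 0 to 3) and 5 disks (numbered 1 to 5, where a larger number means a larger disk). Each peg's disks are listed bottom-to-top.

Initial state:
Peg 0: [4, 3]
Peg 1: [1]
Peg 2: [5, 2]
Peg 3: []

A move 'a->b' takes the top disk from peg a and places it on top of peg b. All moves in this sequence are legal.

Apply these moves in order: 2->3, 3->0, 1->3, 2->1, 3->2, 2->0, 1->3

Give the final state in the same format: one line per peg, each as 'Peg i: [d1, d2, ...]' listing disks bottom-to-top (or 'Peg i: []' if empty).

Answer: Peg 0: [4, 3, 2, 1]
Peg 1: []
Peg 2: []
Peg 3: [5]

Derivation:
After move 1 (2->3):
Peg 0: [4, 3]
Peg 1: [1]
Peg 2: [5]
Peg 3: [2]

After move 2 (3->0):
Peg 0: [4, 3, 2]
Peg 1: [1]
Peg 2: [5]
Peg 3: []

After move 3 (1->3):
Peg 0: [4, 3, 2]
Peg 1: []
Peg 2: [5]
Peg 3: [1]

After move 4 (2->1):
Peg 0: [4, 3, 2]
Peg 1: [5]
Peg 2: []
Peg 3: [1]

After move 5 (3->2):
Peg 0: [4, 3, 2]
Peg 1: [5]
Peg 2: [1]
Peg 3: []

After move 6 (2->0):
Peg 0: [4, 3, 2, 1]
Peg 1: [5]
Peg 2: []
Peg 3: []

After move 7 (1->3):
Peg 0: [4, 3, 2, 1]
Peg 1: []
Peg 2: []
Peg 3: [5]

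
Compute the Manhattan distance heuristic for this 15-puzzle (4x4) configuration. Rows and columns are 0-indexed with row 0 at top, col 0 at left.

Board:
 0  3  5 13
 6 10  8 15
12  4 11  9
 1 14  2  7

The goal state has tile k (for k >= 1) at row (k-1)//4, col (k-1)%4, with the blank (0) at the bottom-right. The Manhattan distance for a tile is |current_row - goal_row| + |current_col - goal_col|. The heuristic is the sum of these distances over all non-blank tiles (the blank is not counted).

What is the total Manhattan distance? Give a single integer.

Answer: 36

Derivation:
Tile 3: (0,1)->(0,2) = 1
Tile 5: (0,2)->(1,0) = 3
Tile 13: (0,3)->(3,0) = 6
Tile 6: (1,0)->(1,1) = 1
Tile 10: (1,1)->(2,1) = 1
Tile 8: (1,2)->(1,3) = 1
Tile 15: (1,3)->(3,2) = 3
Tile 12: (2,0)->(2,3) = 3
Tile 4: (2,1)->(0,3) = 4
Tile 11: (2,2)->(2,2) = 0
Tile 9: (2,3)->(2,0) = 3
Tile 1: (3,0)->(0,0) = 3
Tile 14: (3,1)->(3,1) = 0
Tile 2: (3,2)->(0,1) = 4
Tile 7: (3,3)->(1,2) = 3
Sum: 1 + 3 + 6 + 1 + 1 + 1 + 3 + 3 + 4 + 0 + 3 + 3 + 0 + 4 + 3 = 36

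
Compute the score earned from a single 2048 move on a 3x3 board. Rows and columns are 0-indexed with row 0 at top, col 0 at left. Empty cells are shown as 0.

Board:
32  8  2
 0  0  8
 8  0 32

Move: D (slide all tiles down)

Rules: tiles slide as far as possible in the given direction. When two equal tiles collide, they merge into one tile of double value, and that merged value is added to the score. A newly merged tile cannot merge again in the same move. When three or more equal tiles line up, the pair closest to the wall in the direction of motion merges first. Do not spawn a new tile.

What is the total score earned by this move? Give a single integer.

Slide down:
col 0: [32, 0, 8] -> [0, 32, 8]  score +0 (running 0)
col 1: [8, 0, 0] -> [0, 0, 8]  score +0 (running 0)
col 2: [2, 8, 32] -> [2, 8, 32]  score +0 (running 0)
Board after move:
 0  0  2
32  0  8
 8  8 32

Answer: 0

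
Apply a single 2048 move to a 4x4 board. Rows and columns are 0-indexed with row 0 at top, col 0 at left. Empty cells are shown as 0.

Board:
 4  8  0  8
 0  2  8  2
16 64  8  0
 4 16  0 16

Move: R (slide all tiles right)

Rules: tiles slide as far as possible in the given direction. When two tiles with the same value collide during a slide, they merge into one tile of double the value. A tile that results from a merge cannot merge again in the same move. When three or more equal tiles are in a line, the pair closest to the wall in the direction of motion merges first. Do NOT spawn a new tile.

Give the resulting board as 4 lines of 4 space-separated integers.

Answer:  0  0  4 16
 0  2  8  2
 0 16 64  8
 0  0  4 32

Derivation:
Slide right:
row 0: [4, 8, 0, 8] -> [0, 0, 4, 16]
row 1: [0, 2, 8, 2] -> [0, 2, 8, 2]
row 2: [16, 64, 8, 0] -> [0, 16, 64, 8]
row 3: [4, 16, 0, 16] -> [0, 0, 4, 32]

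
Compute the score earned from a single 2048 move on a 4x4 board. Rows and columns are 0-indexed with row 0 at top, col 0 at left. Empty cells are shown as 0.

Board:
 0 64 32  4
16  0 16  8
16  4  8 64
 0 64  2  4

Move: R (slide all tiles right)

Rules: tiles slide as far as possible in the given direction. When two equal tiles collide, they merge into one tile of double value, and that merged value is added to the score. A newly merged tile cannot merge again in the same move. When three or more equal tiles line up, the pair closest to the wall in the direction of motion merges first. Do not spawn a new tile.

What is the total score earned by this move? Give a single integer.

Answer: 32

Derivation:
Slide right:
row 0: [0, 64, 32, 4] -> [0, 64, 32, 4]  score +0 (running 0)
row 1: [16, 0, 16, 8] -> [0, 0, 32, 8]  score +32 (running 32)
row 2: [16, 4, 8, 64] -> [16, 4, 8, 64]  score +0 (running 32)
row 3: [0, 64, 2, 4] -> [0, 64, 2, 4]  score +0 (running 32)
Board after move:
 0 64 32  4
 0  0 32  8
16  4  8 64
 0 64  2  4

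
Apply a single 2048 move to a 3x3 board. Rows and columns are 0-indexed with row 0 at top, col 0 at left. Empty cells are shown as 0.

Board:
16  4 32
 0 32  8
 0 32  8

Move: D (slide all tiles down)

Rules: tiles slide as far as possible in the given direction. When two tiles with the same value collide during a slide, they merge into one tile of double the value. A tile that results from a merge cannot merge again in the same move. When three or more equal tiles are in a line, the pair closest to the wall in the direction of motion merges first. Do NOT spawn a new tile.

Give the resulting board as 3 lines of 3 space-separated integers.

Slide down:
col 0: [16, 0, 0] -> [0, 0, 16]
col 1: [4, 32, 32] -> [0, 4, 64]
col 2: [32, 8, 8] -> [0, 32, 16]

Answer:  0  0  0
 0  4 32
16 64 16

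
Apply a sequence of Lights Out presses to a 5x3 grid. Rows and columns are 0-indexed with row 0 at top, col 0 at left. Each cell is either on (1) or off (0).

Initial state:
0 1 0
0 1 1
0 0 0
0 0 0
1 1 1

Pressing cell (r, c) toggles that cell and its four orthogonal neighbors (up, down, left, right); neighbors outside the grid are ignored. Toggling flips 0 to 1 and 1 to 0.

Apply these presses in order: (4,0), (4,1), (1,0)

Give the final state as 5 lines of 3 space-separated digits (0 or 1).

After press 1 at (4,0):
0 1 0
0 1 1
0 0 0
1 0 0
0 0 1

After press 2 at (4,1):
0 1 0
0 1 1
0 0 0
1 1 0
1 1 0

After press 3 at (1,0):
1 1 0
1 0 1
1 0 0
1 1 0
1 1 0

Answer: 1 1 0
1 0 1
1 0 0
1 1 0
1 1 0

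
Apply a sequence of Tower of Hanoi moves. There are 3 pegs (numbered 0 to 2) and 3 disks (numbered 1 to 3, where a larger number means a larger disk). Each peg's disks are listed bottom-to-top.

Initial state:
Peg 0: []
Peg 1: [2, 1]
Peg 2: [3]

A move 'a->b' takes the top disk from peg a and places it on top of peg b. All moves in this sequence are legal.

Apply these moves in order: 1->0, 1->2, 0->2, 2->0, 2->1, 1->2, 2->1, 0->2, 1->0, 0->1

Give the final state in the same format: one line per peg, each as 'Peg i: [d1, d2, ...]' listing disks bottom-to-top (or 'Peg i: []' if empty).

After move 1 (1->0):
Peg 0: [1]
Peg 1: [2]
Peg 2: [3]

After move 2 (1->2):
Peg 0: [1]
Peg 1: []
Peg 2: [3, 2]

After move 3 (0->2):
Peg 0: []
Peg 1: []
Peg 2: [3, 2, 1]

After move 4 (2->0):
Peg 0: [1]
Peg 1: []
Peg 2: [3, 2]

After move 5 (2->1):
Peg 0: [1]
Peg 1: [2]
Peg 2: [3]

After move 6 (1->2):
Peg 0: [1]
Peg 1: []
Peg 2: [3, 2]

After move 7 (2->1):
Peg 0: [1]
Peg 1: [2]
Peg 2: [3]

After move 8 (0->2):
Peg 0: []
Peg 1: [2]
Peg 2: [3, 1]

After move 9 (1->0):
Peg 0: [2]
Peg 1: []
Peg 2: [3, 1]

After move 10 (0->1):
Peg 0: []
Peg 1: [2]
Peg 2: [3, 1]

Answer: Peg 0: []
Peg 1: [2]
Peg 2: [3, 1]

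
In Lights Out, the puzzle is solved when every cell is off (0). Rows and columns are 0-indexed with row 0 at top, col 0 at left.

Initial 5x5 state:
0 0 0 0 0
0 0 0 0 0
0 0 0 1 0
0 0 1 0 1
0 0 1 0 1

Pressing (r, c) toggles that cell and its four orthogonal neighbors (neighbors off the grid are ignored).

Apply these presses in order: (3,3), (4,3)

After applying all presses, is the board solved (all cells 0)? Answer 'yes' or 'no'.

Answer: yes

Derivation:
After press 1 at (3,3):
0 0 0 0 0
0 0 0 0 0
0 0 0 0 0
0 0 0 1 0
0 0 1 1 1

After press 2 at (4,3):
0 0 0 0 0
0 0 0 0 0
0 0 0 0 0
0 0 0 0 0
0 0 0 0 0

Lights still on: 0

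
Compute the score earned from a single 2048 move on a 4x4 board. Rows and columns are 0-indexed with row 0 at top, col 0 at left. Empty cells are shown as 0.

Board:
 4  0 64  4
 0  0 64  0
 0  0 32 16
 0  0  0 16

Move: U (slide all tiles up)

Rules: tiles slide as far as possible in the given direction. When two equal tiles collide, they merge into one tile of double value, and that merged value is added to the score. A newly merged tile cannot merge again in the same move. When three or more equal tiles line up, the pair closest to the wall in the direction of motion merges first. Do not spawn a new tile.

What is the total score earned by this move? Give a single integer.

Slide up:
col 0: [4, 0, 0, 0] -> [4, 0, 0, 0]  score +0 (running 0)
col 1: [0, 0, 0, 0] -> [0, 0, 0, 0]  score +0 (running 0)
col 2: [64, 64, 32, 0] -> [128, 32, 0, 0]  score +128 (running 128)
col 3: [4, 0, 16, 16] -> [4, 32, 0, 0]  score +32 (running 160)
Board after move:
  4   0 128   4
  0   0  32  32
  0   0   0   0
  0   0   0   0

Answer: 160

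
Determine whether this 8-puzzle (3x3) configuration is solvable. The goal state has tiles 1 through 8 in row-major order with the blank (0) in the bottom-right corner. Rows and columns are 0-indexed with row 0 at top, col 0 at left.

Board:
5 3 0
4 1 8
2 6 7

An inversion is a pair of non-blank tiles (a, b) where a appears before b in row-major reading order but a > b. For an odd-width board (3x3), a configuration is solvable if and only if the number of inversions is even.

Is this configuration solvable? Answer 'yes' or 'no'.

Answer: no

Derivation:
Inversions (pairs i<j in row-major order where tile[i] > tile[j] > 0): 11
11 is odd, so the puzzle is not solvable.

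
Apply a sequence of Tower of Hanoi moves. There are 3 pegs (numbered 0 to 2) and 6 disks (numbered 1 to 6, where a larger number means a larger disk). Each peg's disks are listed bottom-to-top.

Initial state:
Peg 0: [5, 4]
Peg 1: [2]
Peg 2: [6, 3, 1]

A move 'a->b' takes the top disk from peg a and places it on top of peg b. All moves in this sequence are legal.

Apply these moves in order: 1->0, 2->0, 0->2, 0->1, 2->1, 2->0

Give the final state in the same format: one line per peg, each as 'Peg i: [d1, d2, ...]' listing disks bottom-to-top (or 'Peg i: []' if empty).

After move 1 (1->0):
Peg 0: [5, 4, 2]
Peg 1: []
Peg 2: [6, 3, 1]

After move 2 (2->0):
Peg 0: [5, 4, 2, 1]
Peg 1: []
Peg 2: [6, 3]

After move 3 (0->2):
Peg 0: [5, 4, 2]
Peg 1: []
Peg 2: [6, 3, 1]

After move 4 (0->1):
Peg 0: [5, 4]
Peg 1: [2]
Peg 2: [6, 3, 1]

After move 5 (2->1):
Peg 0: [5, 4]
Peg 1: [2, 1]
Peg 2: [6, 3]

After move 6 (2->0):
Peg 0: [5, 4, 3]
Peg 1: [2, 1]
Peg 2: [6]

Answer: Peg 0: [5, 4, 3]
Peg 1: [2, 1]
Peg 2: [6]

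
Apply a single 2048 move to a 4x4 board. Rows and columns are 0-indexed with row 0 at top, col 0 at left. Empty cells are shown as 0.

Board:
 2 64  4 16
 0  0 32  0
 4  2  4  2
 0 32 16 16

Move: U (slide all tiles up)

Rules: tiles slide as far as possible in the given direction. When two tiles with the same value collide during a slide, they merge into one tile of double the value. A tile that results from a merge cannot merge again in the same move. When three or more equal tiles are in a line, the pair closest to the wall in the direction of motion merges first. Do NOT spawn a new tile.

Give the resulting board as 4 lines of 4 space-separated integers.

Slide up:
col 0: [2, 0, 4, 0] -> [2, 4, 0, 0]
col 1: [64, 0, 2, 32] -> [64, 2, 32, 0]
col 2: [4, 32, 4, 16] -> [4, 32, 4, 16]
col 3: [16, 0, 2, 16] -> [16, 2, 16, 0]

Answer:  2 64  4 16
 4  2 32  2
 0 32  4 16
 0  0 16  0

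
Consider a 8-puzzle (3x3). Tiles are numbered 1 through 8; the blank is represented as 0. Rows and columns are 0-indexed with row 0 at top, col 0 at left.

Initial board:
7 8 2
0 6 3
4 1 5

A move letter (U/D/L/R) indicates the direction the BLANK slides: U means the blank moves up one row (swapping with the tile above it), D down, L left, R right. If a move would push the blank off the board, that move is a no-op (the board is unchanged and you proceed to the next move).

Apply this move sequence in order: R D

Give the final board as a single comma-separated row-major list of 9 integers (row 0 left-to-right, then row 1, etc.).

After move 1 (R):
7 8 2
6 0 3
4 1 5

After move 2 (D):
7 8 2
6 1 3
4 0 5

Answer: 7, 8, 2, 6, 1, 3, 4, 0, 5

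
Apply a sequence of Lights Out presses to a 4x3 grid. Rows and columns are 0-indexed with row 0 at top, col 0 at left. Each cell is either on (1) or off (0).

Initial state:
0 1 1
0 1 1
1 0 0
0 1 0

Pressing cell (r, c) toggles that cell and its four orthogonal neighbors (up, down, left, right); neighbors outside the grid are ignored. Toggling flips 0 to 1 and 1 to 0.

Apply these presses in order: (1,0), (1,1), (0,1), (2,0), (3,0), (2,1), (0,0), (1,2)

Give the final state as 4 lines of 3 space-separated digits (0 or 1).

Answer: 1 0 1
0 0 1
1 1 0
0 1 0

Derivation:
After press 1 at (1,0):
1 1 1
1 0 1
0 0 0
0 1 0

After press 2 at (1,1):
1 0 1
0 1 0
0 1 0
0 1 0

After press 3 at (0,1):
0 1 0
0 0 0
0 1 0
0 1 0

After press 4 at (2,0):
0 1 0
1 0 0
1 0 0
1 1 0

After press 5 at (3,0):
0 1 0
1 0 0
0 0 0
0 0 0

After press 6 at (2,1):
0 1 0
1 1 0
1 1 1
0 1 0

After press 7 at (0,0):
1 0 0
0 1 0
1 1 1
0 1 0

After press 8 at (1,2):
1 0 1
0 0 1
1 1 0
0 1 0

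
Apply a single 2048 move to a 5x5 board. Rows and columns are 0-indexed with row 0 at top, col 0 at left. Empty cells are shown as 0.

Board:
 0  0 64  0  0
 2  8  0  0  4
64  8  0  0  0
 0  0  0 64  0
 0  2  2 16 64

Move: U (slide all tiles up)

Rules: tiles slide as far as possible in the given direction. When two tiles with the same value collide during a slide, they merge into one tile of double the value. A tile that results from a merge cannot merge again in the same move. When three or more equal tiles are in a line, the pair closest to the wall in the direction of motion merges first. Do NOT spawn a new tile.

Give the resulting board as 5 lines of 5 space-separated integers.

Slide up:
col 0: [0, 2, 64, 0, 0] -> [2, 64, 0, 0, 0]
col 1: [0, 8, 8, 0, 2] -> [16, 2, 0, 0, 0]
col 2: [64, 0, 0, 0, 2] -> [64, 2, 0, 0, 0]
col 3: [0, 0, 0, 64, 16] -> [64, 16, 0, 0, 0]
col 4: [0, 4, 0, 0, 64] -> [4, 64, 0, 0, 0]

Answer:  2 16 64 64  4
64  2  2 16 64
 0  0  0  0  0
 0  0  0  0  0
 0  0  0  0  0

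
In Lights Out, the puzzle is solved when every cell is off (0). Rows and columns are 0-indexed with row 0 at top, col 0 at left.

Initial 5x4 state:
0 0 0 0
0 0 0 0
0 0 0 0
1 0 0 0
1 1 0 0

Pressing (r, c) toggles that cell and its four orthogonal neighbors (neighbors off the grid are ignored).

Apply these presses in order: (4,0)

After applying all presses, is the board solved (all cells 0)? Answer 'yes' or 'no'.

After press 1 at (4,0):
0 0 0 0
0 0 0 0
0 0 0 0
0 0 0 0
0 0 0 0

Lights still on: 0

Answer: yes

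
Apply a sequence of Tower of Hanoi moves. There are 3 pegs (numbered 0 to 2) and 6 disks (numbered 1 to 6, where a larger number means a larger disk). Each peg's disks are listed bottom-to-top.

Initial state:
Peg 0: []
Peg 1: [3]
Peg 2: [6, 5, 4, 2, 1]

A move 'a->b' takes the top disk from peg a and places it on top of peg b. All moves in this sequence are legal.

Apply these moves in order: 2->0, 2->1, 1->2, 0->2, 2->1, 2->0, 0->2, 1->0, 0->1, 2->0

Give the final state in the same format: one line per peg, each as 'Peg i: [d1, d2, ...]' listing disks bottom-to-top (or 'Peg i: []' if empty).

Answer: Peg 0: [2]
Peg 1: [3, 1]
Peg 2: [6, 5, 4]

Derivation:
After move 1 (2->0):
Peg 0: [1]
Peg 1: [3]
Peg 2: [6, 5, 4, 2]

After move 2 (2->1):
Peg 0: [1]
Peg 1: [3, 2]
Peg 2: [6, 5, 4]

After move 3 (1->2):
Peg 0: [1]
Peg 1: [3]
Peg 2: [6, 5, 4, 2]

After move 4 (0->2):
Peg 0: []
Peg 1: [3]
Peg 2: [6, 5, 4, 2, 1]

After move 5 (2->1):
Peg 0: []
Peg 1: [3, 1]
Peg 2: [6, 5, 4, 2]

After move 6 (2->0):
Peg 0: [2]
Peg 1: [3, 1]
Peg 2: [6, 5, 4]

After move 7 (0->2):
Peg 0: []
Peg 1: [3, 1]
Peg 2: [6, 5, 4, 2]

After move 8 (1->0):
Peg 0: [1]
Peg 1: [3]
Peg 2: [6, 5, 4, 2]

After move 9 (0->1):
Peg 0: []
Peg 1: [3, 1]
Peg 2: [6, 5, 4, 2]

After move 10 (2->0):
Peg 0: [2]
Peg 1: [3, 1]
Peg 2: [6, 5, 4]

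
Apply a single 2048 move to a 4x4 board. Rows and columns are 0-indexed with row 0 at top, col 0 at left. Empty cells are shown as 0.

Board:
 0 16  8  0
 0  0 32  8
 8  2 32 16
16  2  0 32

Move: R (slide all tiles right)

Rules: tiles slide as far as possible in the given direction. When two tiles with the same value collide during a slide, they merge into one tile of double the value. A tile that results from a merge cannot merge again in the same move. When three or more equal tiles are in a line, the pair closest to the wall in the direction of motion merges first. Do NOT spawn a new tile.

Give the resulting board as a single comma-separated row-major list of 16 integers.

Slide right:
row 0: [0, 16, 8, 0] -> [0, 0, 16, 8]
row 1: [0, 0, 32, 8] -> [0, 0, 32, 8]
row 2: [8, 2, 32, 16] -> [8, 2, 32, 16]
row 3: [16, 2, 0, 32] -> [0, 16, 2, 32]

Answer: 0, 0, 16, 8, 0, 0, 32, 8, 8, 2, 32, 16, 0, 16, 2, 32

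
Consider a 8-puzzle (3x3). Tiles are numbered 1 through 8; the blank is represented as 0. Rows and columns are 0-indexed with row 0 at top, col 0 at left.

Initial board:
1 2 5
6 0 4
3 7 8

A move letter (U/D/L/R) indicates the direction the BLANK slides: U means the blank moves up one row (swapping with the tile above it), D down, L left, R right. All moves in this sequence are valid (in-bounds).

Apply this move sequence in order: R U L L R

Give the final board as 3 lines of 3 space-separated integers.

Answer: 1 0 2
6 4 5
3 7 8

Derivation:
After move 1 (R):
1 2 5
6 4 0
3 7 8

After move 2 (U):
1 2 0
6 4 5
3 7 8

After move 3 (L):
1 0 2
6 4 5
3 7 8

After move 4 (L):
0 1 2
6 4 5
3 7 8

After move 5 (R):
1 0 2
6 4 5
3 7 8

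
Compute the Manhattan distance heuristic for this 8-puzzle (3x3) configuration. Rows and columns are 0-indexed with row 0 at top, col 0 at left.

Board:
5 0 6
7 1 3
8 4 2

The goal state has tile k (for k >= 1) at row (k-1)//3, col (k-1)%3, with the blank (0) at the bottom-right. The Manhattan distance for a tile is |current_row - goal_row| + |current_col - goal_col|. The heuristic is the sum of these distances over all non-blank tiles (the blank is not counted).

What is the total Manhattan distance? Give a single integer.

Tile 5: at (0,0), goal (1,1), distance |0-1|+|0-1| = 2
Tile 6: at (0,2), goal (1,2), distance |0-1|+|2-2| = 1
Tile 7: at (1,0), goal (2,0), distance |1-2|+|0-0| = 1
Tile 1: at (1,1), goal (0,0), distance |1-0|+|1-0| = 2
Tile 3: at (1,2), goal (0,2), distance |1-0|+|2-2| = 1
Tile 8: at (2,0), goal (2,1), distance |2-2|+|0-1| = 1
Tile 4: at (2,1), goal (1,0), distance |2-1|+|1-0| = 2
Tile 2: at (2,2), goal (0,1), distance |2-0|+|2-1| = 3
Sum: 2 + 1 + 1 + 2 + 1 + 1 + 2 + 3 = 13

Answer: 13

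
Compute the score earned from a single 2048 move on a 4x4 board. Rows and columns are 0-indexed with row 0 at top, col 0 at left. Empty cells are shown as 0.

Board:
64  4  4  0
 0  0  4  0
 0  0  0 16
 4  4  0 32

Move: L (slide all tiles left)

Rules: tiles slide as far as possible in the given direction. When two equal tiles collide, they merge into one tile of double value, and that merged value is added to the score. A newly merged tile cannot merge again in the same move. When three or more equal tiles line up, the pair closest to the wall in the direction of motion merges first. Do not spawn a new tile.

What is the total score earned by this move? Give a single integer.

Answer: 16

Derivation:
Slide left:
row 0: [64, 4, 4, 0] -> [64, 8, 0, 0]  score +8 (running 8)
row 1: [0, 0, 4, 0] -> [4, 0, 0, 0]  score +0 (running 8)
row 2: [0, 0, 0, 16] -> [16, 0, 0, 0]  score +0 (running 8)
row 3: [4, 4, 0, 32] -> [8, 32, 0, 0]  score +8 (running 16)
Board after move:
64  8  0  0
 4  0  0  0
16  0  0  0
 8 32  0  0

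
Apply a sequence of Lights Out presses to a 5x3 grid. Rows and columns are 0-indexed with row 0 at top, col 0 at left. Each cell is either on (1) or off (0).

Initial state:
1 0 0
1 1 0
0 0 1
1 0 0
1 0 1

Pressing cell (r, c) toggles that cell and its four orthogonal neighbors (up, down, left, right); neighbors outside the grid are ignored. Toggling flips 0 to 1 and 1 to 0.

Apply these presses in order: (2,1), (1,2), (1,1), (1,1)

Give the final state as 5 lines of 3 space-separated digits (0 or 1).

Answer: 1 0 1
1 1 1
1 1 1
1 1 0
1 0 1

Derivation:
After press 1 at (2,1):
1 0 0
1 0 0
1 1 0
1 1 0
1 0 1

After press 2 at (1,2):
1 0 1
1 1 1
1 1 1
1 1 0
1 0 1

After press 3 at (1,1):
1 1 1
0 0 0
1 0 1
1 1 0
1 0 1

After press 4 at (1,1):
1 0 1
1 1 1
1 1 1
1 1 0
1 0 1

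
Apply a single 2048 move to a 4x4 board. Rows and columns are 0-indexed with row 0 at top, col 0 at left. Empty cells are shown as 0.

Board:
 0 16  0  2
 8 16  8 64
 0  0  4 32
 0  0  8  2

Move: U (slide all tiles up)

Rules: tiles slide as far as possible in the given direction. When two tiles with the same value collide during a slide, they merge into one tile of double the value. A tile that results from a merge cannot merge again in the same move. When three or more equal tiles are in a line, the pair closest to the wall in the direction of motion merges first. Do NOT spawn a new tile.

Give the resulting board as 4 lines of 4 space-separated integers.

Answer:  8 32  8  2
 0  0  4 64
 0  0  8 32
 0  0  0  2

Derivation:
Slide up:
col 0: [0, 8, 0, 0] -> [8, 0, 0, 0]
col 1: [16, 16, 0, 0] -> [32, 0, 0, 0]
col 2: [0, 8, 4, 8] -> [8, 4, 8, 0]
col 3: [2, 64, 32, 2] -> [2, 64, 32, 2]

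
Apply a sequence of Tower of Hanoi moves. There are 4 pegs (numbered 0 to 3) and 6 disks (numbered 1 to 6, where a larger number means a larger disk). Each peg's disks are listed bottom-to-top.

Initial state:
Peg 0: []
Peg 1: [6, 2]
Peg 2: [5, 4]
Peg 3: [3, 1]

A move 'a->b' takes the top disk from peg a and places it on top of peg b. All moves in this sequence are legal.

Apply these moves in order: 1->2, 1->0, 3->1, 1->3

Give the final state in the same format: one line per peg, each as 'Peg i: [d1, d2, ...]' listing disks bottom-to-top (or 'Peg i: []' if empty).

After move 1 (1->2):
Peg 0: []
Peg 1: [6]
Peg 2: [5, 4, 2]
Peg 3: [3, 1]

After move 2 (1->0):
Peg 0: [6]
Peg 1: []
Peg 2: [5, 4, 2]
Peg 3: [3, 1]

After move 3 (3->1):
Peg 0: [6]
Peg 1: [1]
Peg 2: [5, 4, 2]
Peg 3: [3]

After move 4 (1->3):
Peg 0: [6]
Peg 1: []
Peg 2: [5, 4, 2]
Peg 3: [3, 1]

Answer: Peg 0: [6]
Peg 1: []
Peg 2: [5, 4, 2]
Peg 3: [3, 1]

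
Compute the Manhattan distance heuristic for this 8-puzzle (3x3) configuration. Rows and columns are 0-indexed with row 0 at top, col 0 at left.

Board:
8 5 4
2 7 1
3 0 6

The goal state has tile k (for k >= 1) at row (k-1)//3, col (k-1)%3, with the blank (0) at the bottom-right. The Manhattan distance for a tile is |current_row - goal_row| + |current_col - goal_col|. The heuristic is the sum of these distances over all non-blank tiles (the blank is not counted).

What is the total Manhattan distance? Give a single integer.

Answer: 19

Derivation:
Tile 8: (0,0)->(2,1) = 3
Tile 5: (0,1)->(1,1) = 1
Tile 4: (0,2)->(1,0) = 3
Tile 2: (1,0)->(0,1) = 2
Tile 7: (1,1)->(2,0) = 2
Tile 1: (1,2)->(0,0) = 3
Tile 3: (2,0)->(0,2) = 4
Tile 6: (2,2)->(1,2) = 1
Sum: 3 + 1 + 3 + 2 + 2 + 3 + 4 + 1 = 19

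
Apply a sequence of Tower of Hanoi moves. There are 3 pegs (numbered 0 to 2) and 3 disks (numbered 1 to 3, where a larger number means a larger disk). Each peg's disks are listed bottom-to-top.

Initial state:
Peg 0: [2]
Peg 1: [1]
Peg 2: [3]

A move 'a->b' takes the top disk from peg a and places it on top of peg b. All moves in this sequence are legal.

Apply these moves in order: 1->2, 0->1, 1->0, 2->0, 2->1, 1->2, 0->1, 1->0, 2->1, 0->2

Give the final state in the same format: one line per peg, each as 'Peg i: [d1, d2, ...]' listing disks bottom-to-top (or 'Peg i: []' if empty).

After move 1 (1->2):
Peg 0: [2]
Peg 1: []
Peg 2: [3, 1]

After move 2 (0->1):
Peg 0: []
Peg 1: [2]
Peg 2: [3, 1]

After move 3 (1->0):
Peg 0: [2]
Peg 1: []
Peg 2: [3, 1]

After move 4 (2->0):
Peg 0: [2, 1]
Peg 1: []
Peg 2: [3]

After move 5 (2->1):
Peg 0: [2, 1]
Peg 1: [3]
Peg 2: []

After move 6 (1->2):
Peg 0: [2, 1]
Peg 1: []
Peg 2: [3]

After move 7 (0->1):
Peg 0: [2]
Peg 1: [1]
Peg 2: [3]

After move 8 (1->0):
Peg 0: [2, 1]
Peg 1: []
Peg 2: [3]

After move 9 (2->1):
Peg 0: [2, 1]
Peg 1: [3]
Peg 2: []

After move 10 (0->2):
Peg 0: [2]
Peg 1: [3]
Peg 2: [1]

Answer: Peg 0: [2]
Peg 1: [3]
Peg 2: [1]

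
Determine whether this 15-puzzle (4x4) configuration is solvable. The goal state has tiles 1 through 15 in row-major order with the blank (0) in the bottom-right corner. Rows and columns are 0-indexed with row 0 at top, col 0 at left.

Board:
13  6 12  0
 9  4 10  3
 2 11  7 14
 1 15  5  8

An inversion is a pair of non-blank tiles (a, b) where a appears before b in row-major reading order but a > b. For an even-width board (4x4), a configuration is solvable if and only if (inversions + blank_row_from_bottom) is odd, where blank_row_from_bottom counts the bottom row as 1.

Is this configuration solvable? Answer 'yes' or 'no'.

Inversions: 57
Blank is in row 0 (0-indexed from top), which is row 4 counting from the bottom (bottom = 1).
57 + 4 = 61, which is odd, so the puzzle is solvable.

Answer: yes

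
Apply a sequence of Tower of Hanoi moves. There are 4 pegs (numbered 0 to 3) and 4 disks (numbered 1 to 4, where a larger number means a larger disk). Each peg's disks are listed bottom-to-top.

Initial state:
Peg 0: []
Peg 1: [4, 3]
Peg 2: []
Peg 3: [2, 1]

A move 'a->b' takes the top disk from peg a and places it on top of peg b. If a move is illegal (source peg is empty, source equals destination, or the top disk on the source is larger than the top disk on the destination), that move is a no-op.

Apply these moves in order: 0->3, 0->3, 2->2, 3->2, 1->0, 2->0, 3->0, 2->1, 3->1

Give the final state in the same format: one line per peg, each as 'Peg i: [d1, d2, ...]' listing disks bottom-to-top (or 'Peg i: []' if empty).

Answer: Peg 0: [3, 1]
Peg 1: [4, 2]
Peg 2: []
Peg 3: []

Derivation:
After move 1 (0->3):
Peg 0: []
Peg 1: [4, 3]
Peg 2: []
Peg 3: [2, 1]

After move 2 (0->3):
Peg 0: []
Peg 1: [4, 3]
Peg 2: []
Peg 3: [2, 1]

After move 3 (2->2):
Peg 0: []
Peg 1: [4, 3]
Peg 2: []
Peg 3: [2, 1]

After move 4 (3->2):
Peg 0: []
Peg 1: [4, 3]
Peg 2: [1]
Peg 3: [2]

After move 5 (1->0):
Peg 0: [3]
Peg 1: [4]
Peg 2: [1]
Peg 3: [2]

After move 6 (2->0):
Peg 0: [3, 1]
Peg 1: [4]
Peg 2: []
Peg 3: [2]

After move 7 (3->0):
Peg 0: [3, 1]
Peg 1: [4]
Peg 2: []
Peg 3: [2]

After move 8 (2->1):
Peg 0: [3, 1]
Peg 1: [4]
Peg 2: []
Peg 3: [2]

After move 9 (3->1):
Peg 0: [3, 1]
Peg 1: [4, 2]
Peg 2: []
Peg 3: []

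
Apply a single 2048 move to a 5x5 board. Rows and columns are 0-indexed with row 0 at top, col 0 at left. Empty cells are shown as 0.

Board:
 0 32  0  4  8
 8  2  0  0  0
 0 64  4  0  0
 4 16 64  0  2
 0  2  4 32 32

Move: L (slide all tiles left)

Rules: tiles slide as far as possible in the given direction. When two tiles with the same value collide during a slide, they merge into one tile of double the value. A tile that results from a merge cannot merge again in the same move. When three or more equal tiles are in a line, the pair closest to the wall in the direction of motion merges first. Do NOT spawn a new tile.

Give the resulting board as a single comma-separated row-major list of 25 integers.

Answer: 32, 4, 8, 0, 0, 8, 2, 0, 0, 0, 64, 4, 0, 0, 0, 4, 16, 64, 2, 0, 2, 4, 64, 0, 0

Derivation:
Slide left:
row 0: [0, 32, 0, 4, 8] -> [32, 4, 8, 0, 0]
row 1: [8, 2, 0, 0, 0] -> [8, 2, 0, 0, 0]
row 2: [0, 64, 4, 0, 0] -> [64, 4, 0, 0, 0]
row 3: [4, 16, 64, 0, 2] -> [4, 16, 64, 2, 0]
row 4: [0, 2, 4, 32, 32] -> [2, 4, 64, 0, 0]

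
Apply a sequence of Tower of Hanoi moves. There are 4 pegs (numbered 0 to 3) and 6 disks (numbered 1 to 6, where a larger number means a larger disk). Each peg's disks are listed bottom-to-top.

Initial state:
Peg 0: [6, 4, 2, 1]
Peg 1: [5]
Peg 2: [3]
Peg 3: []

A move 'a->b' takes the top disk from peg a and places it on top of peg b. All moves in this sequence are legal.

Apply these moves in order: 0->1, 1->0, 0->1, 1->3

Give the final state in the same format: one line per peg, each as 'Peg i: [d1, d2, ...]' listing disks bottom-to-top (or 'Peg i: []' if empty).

Answer: Peg 0: [6, 4, 2]
Peg 1: [5]
Peg 2: [3]
Peg 3: [1]

Derivation:
After move 1 (0->1):
Peg 0: [6, 4, 2]
Peg 1: [5, 1]
Peg 2: [3]
Peg 3: []

After move 2 (1->0):
Peg 0: [6, 4, 2, 1]
Peg 1: [5]
Peg 2: [3]
Peg 3: []

After move 3 (0->1):
Peg 0: [6, 4, 2]
Peg 1: [5, 1]
Peg 2: [3]
Peg 3: []

After move 4 (1->3):
Peg 0: [6, 4, 2]
Peg 1: [5]
Peg 2: [3]
Peg 3: [1]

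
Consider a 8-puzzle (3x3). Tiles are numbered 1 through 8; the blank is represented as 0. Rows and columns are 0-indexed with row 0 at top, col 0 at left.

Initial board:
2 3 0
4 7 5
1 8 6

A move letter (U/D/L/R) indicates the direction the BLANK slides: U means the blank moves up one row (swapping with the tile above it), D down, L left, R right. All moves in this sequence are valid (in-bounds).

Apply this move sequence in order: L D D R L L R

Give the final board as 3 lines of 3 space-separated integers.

After move 1 (L):
2 0 3
4 7 5
1 8 6

After move 2 (D):
2 7 3
4 0 5
1 8 6

After move 3 (D):
2 7 3
4 8 5
1 0 6

After move 4 (R):
2 7 3
4 8 5
1 6 0

After move 5 (L):
2 7 3
4 8 5
1 0 6

After move 6 (L):
2 7 3
4 8 5
0 1 6

After move 7 (R):
2 7 3
4 8 5
1 0 6

Answer: 2 7 3
4 8 5
1 0 6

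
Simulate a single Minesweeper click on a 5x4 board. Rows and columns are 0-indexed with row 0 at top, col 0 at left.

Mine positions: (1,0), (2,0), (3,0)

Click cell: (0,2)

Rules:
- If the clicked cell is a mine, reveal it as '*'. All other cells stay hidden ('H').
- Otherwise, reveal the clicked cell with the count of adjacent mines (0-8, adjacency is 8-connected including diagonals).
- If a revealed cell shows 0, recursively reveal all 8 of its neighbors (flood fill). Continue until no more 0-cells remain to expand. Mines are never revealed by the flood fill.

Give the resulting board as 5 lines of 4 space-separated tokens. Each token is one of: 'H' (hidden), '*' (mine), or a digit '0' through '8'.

H 1 0 0
H 2 0 0
H 3 0 0
H 2 0 0
H 1 0 0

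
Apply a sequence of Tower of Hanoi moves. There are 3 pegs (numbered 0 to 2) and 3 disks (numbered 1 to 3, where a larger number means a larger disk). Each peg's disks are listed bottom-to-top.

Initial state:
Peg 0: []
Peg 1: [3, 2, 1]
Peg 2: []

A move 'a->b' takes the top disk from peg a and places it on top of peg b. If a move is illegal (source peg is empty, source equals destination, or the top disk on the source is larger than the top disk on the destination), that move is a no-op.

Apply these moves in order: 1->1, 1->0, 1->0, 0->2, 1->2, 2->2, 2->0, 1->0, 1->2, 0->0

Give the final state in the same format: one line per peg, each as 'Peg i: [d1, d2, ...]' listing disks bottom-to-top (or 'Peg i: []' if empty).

Answer: Peg 0: [1]
Peg 1: [3]
Peg 2: [2]

Derivation:
After move 1 (1->1):
Peg 0: []
Peg 1: [3, 2, 1]
Peg 2: []

After move 2 (1->0):
Peg 0: [1]
Peg 1: [3, 2]
Peg 2: []

After move 3 (1->0):
Peg 0: [1]
Peg 1: [3, 2]
Peg 2: []

After move 4 (0->2):
Peg 0: []
Peg 1: [3, 2]
Peg 2: [1]

After move 5 (1->2):
Peg 0: []
Peg 1: [3, 2]
Peg 2: [1]

After move 6 (2->2):
Peg 0: []
Peg 1: [3, 2]
Peg 2: [1]

After move 7 (2->0):
Peg 0: [1]
Peg 1: [3, 2]
Peg 2: []

After move 8 (1->0):
Peg 0: [1]
Peg 1: [3, 2]
Peg 2: []

After move 9 (1->2):
Peg 0: [1]
Peg 1: [3]
Peg 2: [2]

After move 10 (0->0):
Peg 0: [1]
Peg 1: [3]
Peg 2: [2]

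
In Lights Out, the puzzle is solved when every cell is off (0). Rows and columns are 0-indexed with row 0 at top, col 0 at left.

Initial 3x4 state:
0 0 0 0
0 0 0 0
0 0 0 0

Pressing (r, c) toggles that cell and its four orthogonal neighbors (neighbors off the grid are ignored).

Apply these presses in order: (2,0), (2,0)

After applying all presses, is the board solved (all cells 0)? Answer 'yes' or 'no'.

After press 1 at (2,0):
0 0 0 0
1 0 0 0
1 1 0 0

After press 2 at (2,0):
0 0 0 0
0 0 0 0
0 0 0 0

Lights still on: 0

Answer: yes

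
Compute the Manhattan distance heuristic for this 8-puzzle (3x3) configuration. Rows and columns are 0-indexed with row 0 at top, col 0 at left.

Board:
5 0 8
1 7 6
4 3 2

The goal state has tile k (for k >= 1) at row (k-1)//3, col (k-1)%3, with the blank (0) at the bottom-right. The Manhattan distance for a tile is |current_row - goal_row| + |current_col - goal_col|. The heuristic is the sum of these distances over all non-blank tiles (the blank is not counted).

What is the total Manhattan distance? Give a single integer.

Tile 5: at (0,0), goal (1,1), distance |0-1|+|0-1| = 2
Tile 8: at (0,2), goal (2,1), distance |0-2|+|2-1| = 3
Tile 1: at (1,0), goal (0,0), distance |1-0|+|0-0| = 1
Tile 7: at (1,1), goal (2,0), distance |1-2|+|1-0| = 2
Tile 6: at (1,2), goal (1,2), distance |1-1|+|2-2| = 0
Tile 4: at (2,0), goal (1,0), distance |2-1|+|0-0| = 1
Tile 3: at (2,1), goal (0,2), distance |2-0|+|1-2| = 3
Tile 2: at (2,2), goal (0,1), distance |2-0|+|2-1| = 3
Sum: 2 + 3 + 1 + 2 + 0 + 1 + 3 + 3 = 15

Answer: 15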